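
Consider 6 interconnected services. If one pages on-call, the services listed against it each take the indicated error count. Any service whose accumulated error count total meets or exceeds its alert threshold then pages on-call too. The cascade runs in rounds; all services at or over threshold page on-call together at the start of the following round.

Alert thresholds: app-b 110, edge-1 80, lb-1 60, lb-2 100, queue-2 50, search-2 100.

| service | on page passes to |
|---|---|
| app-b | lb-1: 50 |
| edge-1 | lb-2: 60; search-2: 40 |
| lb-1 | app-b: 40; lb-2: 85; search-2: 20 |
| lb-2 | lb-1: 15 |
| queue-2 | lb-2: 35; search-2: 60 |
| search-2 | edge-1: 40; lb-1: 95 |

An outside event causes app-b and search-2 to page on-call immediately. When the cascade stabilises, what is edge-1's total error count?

Round 1 — app-b, search-2 page on-call (initial).
  edge-1: +40 → 40 < 80
  lb-1: +50+95 → 145 ≥ 60
Round 2 — lb-1 pages on-call.
  lb-2: +85 → 85 < 100
No further pages.

40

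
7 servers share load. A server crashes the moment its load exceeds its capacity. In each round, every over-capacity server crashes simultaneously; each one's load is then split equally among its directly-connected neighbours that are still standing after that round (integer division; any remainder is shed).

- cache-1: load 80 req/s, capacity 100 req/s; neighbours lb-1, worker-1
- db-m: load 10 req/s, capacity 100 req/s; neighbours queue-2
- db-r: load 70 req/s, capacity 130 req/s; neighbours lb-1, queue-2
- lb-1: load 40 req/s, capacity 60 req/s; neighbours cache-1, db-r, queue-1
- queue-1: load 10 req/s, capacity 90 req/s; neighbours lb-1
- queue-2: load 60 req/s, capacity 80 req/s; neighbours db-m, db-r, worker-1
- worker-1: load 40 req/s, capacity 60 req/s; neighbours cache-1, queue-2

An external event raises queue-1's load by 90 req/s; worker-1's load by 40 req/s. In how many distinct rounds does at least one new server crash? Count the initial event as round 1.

Round 1 — queue-1 at 100 > 90; worker-1 at 80 > 60. queue-1, worker-1 crash.
  queue-1 sheds 100 req/s to lb-1: 100 each.
    lb-1: 40+100 = 140 > 60
  worker-1 sheds 80 req/s to cache-1, queue-2: 40 each.
    cache-1: 80+40 = 120 > 100
    queue-2: 60+40 = 100 > 80
Round 2 — cache-1, lb-1, queue-2 crash.
  cache-1 sheds 120 req/s: no online neighbours, lost.
  lb-1 sheds 140 req/s to db-r: 140 each.
    db-r: 70+140 = 210 > 130
  queue-2 sheds 100 req/s to db-m, db-r: 50 each.
    db-m: 10+50 = 60 ≤ 100
    db-r: 210+50 = 260 > 130
Round 3 — db-r crashes.
  db-r sheds 260 req/s: no online neighbours, lost.
No further crashes.

3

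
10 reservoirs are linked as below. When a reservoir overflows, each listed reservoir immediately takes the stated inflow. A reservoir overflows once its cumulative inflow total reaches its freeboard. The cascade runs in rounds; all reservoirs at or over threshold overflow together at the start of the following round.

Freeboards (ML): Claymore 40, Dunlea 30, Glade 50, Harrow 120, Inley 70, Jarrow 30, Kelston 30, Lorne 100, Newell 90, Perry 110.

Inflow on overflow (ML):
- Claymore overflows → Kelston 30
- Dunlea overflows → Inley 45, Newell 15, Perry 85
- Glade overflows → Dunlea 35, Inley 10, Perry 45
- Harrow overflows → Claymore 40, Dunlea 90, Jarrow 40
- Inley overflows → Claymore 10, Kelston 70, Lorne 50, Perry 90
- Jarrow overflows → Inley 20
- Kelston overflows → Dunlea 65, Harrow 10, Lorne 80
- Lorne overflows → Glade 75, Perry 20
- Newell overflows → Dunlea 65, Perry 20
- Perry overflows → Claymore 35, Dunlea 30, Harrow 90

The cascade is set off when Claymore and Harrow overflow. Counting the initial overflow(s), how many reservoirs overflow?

5

Round 1 — Claymore, Harrow overflow (initial).
  Dunlea: +90 → 90 ≥ 30
  Jarrow: +40 → 40 ≥ 30
  Kelston: +30 → 30 ≥ 30
Round 2 — Dunlea, Jarrow, Kelston overflow.
  Inley: +45+20 → 65 < 70
  Lorne: +80 → 80 < 100
  Newell: +15 → 15 < 90
  Perry: +85 → 85 < 110
No further overflows.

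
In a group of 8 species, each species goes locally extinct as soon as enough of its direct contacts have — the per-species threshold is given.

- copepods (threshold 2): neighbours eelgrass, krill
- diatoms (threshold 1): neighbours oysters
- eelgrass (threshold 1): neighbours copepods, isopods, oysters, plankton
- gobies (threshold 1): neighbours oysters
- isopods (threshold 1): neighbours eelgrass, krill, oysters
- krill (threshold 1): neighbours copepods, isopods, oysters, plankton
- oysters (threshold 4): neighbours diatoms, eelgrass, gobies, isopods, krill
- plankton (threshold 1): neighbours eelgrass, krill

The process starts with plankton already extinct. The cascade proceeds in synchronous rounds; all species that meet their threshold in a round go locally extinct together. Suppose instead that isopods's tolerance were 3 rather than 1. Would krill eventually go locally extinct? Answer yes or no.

With isopods's tolerance at 3:
Round 1 — plankton goes locally extinct (initial).
Round 2 — checking thresholds:
  eelgrass: 1 of 4 neighbours ≥ 1, goes locally extinct.
  krill: 1 of 4 neighbours ≥ 1, goes locally extinct.
Round 3 — checking thresholds:
  copepods: 2 of 2 neighbours ≥ 2, goes locally extinct.
  isopods: 2 of 3 neighbours < 3, holds.
  oysters: 2 of 5 neighbours < 4, holds.
Round 4 — no new extinctions; cascade stops.

yes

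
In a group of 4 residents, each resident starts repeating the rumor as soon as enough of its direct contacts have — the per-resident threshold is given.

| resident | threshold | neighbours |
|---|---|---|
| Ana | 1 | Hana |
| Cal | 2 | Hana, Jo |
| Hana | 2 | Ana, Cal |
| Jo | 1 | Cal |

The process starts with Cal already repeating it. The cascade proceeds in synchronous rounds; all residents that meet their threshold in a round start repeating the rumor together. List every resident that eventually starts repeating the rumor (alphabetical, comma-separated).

Cal, Jo

Round 1 — Cal starts repeating the rumor (initial).
Round 2 — checking thresholds:
  Hana: 1 of 2 neighbours < 2, not yet.
  Jo: 1 of 1 neighbours ≥ 1, starts repeating the rumor.
Round 3 — no new spreads; cascade stops.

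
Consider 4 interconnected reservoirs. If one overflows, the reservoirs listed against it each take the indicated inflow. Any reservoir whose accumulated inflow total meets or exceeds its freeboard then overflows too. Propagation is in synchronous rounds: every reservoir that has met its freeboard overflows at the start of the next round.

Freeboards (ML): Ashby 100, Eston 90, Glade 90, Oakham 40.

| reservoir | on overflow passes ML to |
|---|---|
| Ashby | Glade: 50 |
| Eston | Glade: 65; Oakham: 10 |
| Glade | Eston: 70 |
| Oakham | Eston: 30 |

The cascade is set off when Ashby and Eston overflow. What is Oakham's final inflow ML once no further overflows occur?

Round 1 — Ashby, Eston overflow (initial).
  Glade: +50+65 → 115 ≥ 90
  Oakham: +10 → 10 < 40
Round 2 — Glade overflows.
No further overflows.

10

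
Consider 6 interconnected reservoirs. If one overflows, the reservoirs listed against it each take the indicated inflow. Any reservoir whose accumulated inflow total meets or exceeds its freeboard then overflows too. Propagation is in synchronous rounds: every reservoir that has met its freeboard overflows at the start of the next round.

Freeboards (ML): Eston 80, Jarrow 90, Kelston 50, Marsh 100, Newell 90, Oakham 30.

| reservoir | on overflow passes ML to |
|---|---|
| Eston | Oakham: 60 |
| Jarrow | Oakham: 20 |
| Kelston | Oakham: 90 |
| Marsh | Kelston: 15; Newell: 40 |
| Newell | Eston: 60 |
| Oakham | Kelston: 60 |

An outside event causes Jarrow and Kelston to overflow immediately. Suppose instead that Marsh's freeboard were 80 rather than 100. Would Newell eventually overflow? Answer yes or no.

no

With Marsh's freeboard at 80:
Round 1 — Jarrow, Kelston overflow (initial).
  Oakham: +20+90 → 110 ≥ 30
Round 2 — Oakham overflows.
No further overflows.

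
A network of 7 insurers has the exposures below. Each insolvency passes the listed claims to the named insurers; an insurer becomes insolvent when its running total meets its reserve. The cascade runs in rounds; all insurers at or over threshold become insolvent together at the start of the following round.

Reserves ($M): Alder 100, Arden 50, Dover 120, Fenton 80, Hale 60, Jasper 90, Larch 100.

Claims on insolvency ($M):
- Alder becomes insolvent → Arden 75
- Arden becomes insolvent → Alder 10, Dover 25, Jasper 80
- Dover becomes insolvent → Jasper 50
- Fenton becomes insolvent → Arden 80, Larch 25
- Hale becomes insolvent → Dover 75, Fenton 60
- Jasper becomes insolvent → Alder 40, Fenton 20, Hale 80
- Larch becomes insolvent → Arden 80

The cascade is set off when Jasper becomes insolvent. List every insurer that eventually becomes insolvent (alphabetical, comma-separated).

Arden, Fenton, Hale, Jasper

Round 1 — Jasper becomes insolvent (initial).
  Alder: +40 → 40 < 100
  Fenton: +20 → 20 < 80
  Hale: +80 → 80 ≥ 60
Round 2 — Hale becomes insolvent.
  Dover: +75 → 75 < 120
  Fenton: +60 → 80 ≥ 80
Round 3 — Fenton becomes insolvent.
  Arden: +80 → 80 ≥ 50
  Larch: +25 → 25 < 100
Round 4 — Arden becomes insolvent.
  Alder: +10 → 50 < 100
  Dover: +25 → 100 < 120
No further insolvencies.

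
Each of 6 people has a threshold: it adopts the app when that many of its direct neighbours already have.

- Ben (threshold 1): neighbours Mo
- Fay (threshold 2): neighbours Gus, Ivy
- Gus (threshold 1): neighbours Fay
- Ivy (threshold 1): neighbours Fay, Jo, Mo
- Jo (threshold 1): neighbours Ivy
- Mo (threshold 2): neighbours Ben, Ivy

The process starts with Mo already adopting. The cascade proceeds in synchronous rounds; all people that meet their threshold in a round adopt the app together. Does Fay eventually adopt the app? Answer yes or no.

no

Round 1 — Mo adopts the app (initial).
Round 2 — checking thresholds:
  Ben: 1 of 1 neighbours ≥ 1, adopts the app.
  Ivy: 1 of 3 neighbours ≥ 1, adopts the app.
Round 3 — checking thresholds:
  Fay: 1 of 2 neighbours < 2, holds.
  Jo: 1 of 1 neighbours ≥ 1, adopts the app.
Round 4 — no new adoptions; cascade stops.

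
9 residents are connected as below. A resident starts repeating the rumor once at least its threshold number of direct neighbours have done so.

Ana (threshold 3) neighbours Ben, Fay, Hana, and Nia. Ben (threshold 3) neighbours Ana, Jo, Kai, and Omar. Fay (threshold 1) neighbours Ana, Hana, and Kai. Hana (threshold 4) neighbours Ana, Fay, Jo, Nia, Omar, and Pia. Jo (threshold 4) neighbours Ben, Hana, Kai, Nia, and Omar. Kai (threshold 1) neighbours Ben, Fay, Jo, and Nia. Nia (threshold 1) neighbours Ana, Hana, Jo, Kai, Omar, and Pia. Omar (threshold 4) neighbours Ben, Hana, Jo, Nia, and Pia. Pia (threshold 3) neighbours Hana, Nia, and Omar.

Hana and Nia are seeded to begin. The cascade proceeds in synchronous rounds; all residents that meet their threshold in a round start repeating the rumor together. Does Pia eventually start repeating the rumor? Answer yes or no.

no

Round 1 — Hana, Nia start repeating the rumor (initial).
Round 2 — checking thresholds:
  Ana: 2 of 4 neighbours < 3, holds.
  Fay: 1 of 3 neighbours ≥ 1, starts repeating the rumor.
  Jo: 2 of 5 neighbours < 4, holds.
  Kai: 1 of 4 neighbours ≥ 1, starts repeating the rumor.
  Omar: 2 of 5 neighbours < 4, holds.
  Pia: 2 of 3 neighbours < 3, holds.
Round 3 — checking thresholds:
  Ana: 3 of 4 neighbours ≥ 3, starts repeating the rumor.
  Ben: 1 of 4 neighbours < 3, holds.
  Jo: 3 of 5 neighbours < 4, holds.
  Omar: 2 of 5 neighbours < 4, holds.
  Pia: 2 of 3 neighbours < 3, holds.
Round 4 — no new spreads; cascade stops.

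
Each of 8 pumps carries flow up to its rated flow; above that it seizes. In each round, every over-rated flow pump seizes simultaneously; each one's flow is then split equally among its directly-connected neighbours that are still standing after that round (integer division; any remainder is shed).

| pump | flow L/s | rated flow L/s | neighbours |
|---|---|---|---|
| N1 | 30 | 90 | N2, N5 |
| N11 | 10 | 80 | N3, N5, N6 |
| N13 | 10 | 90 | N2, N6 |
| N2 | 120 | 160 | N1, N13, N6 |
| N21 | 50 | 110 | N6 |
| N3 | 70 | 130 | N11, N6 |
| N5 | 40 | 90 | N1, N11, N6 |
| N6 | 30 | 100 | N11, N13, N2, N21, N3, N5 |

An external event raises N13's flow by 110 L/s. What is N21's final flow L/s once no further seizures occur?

Round 1 — N13 at 120 > 90. N13 seizes.
  N13 sheds 120 L/s to N2, N6: 60 each.
    N2: 120+60 = 180 > 160
    N6: 30+60 = 90 ≤ 100
Round 2 — N2 seizes.
  N2 sheds 180 L/s to N1, N6: 90 each.
    N1: 30+90 = 120 > 90
    N6: 90+90 = 180 > 100
Round 3 — N1, N6 seize.
  N1 sheds 120 L/s to N5: 120 each.
    N5: 40+120 = 160 > 90
  N6 sheds 180 L/s to N11, N21, N3, N5: 45 each.
    N11: 10+45 = 55 ≤ 80
    N21: 50+45 = 95 ≤ 110
    N3: 70+45 = 115 ≤ 130
    N5: 160+45 = 205 > 90
Round 4 — N5 seizes.
  N5 sheds 205 L/s to N11: 205 each.
    N11: 55+205 = 260 > 80
Round 5 — N11 seizes.
  N11 sheds 260 L/s to N3: 260 each.
    N3: 115+260 = 375 > 130
Round 6 — N3 seizes.
  N3 sheds 375 L/s: no online neighbours, lost.
No further seizures.

95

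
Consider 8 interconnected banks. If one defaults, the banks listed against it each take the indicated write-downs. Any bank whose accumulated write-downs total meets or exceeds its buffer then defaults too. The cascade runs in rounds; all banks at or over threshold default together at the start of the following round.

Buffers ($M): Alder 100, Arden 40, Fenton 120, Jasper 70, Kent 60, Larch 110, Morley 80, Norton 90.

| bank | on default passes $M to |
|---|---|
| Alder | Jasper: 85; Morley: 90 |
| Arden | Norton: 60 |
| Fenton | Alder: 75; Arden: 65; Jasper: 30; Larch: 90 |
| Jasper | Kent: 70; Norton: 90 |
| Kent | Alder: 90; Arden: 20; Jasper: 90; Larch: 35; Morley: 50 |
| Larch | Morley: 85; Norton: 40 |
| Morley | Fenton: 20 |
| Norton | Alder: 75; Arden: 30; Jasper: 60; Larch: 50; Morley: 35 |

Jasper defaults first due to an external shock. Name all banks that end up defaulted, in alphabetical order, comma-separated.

Alder, Arden, Jasper, Kent, Morley, Norton

Round 1 — Jasper defaults (initial).
  Kent: +70 → 70 ≥ 60
  Norton: +90 → 90 ≥ 90
Round 2 — Kent, Norton default.
  Alder: +90+75 → 165 ≥ 100
  Arden: +20+30 → 50 ≥ 40
  Larch: +35+50 → 85 < 110
  Morley: +50+35 → 85 ≥ 80
Round 3 — Alder, Arden, Morley default.
  Fenton: +20 → 20 < 120
No further defaults.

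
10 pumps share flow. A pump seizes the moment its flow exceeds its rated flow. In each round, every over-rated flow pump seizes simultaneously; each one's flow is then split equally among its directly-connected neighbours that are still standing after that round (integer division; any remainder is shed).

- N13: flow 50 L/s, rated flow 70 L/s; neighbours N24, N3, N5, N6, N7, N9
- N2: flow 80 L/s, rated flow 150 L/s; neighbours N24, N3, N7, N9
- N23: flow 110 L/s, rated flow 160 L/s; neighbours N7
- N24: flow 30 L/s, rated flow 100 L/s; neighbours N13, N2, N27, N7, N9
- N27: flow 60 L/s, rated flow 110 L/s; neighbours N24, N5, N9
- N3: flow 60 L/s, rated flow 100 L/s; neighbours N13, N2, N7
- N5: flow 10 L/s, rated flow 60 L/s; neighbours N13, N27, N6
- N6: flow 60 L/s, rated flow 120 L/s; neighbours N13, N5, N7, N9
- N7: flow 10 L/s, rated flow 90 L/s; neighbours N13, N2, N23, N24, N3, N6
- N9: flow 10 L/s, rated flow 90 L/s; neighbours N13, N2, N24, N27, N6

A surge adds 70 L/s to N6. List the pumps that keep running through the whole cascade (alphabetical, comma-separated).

Round 1 — N6 at 130 > 120. N6 seizes.
  N6 sheds 130 L/s to N13, N5, N7, N9: 32 each (2 lost).
    N13: 50+32 = 82 > 70
    N5: 10+32 = 42 ≤ 60
    N7: 10+32 = 42 ≤ 90
    N9: 10+32 = 42 ≤ 90
Round 2 — N13 seizes.
  N13 sheds 82 L/s to N24, N3, N5, N7, N9: 16 each (2 lost).
    N24: 30+16 = 46 ≤ 100
    N3: 60+16 = 76 ≤ 100
    N5: 42+16 = 58 ≤ 60
    N7: 42+16 = 58 ≤ 90
    N9: 42+16 = 58 ≤ 90
No further seizures.

N2, N23, N24, N27, N3, N5, N7, N9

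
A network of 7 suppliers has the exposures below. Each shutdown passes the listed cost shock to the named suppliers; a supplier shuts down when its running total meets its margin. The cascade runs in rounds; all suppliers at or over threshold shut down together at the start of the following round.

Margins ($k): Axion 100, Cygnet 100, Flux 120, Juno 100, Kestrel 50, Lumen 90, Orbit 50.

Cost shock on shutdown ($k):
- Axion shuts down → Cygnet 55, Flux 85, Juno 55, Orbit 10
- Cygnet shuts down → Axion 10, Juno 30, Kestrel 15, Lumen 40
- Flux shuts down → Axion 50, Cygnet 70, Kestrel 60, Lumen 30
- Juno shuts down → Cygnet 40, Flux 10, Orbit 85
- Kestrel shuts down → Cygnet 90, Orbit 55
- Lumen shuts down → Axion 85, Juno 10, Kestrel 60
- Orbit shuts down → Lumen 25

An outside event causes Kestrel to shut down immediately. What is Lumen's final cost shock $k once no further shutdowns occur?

Round 1 — Kestrel shuts down (initial).
  Cygnet: +90 → 90 < 100
  Orbit: +55 → 55 ≥ 50
Round 2 — Orbit shuts down.
  Lumen: +25 → 25 < 90
No further shutdowns.

25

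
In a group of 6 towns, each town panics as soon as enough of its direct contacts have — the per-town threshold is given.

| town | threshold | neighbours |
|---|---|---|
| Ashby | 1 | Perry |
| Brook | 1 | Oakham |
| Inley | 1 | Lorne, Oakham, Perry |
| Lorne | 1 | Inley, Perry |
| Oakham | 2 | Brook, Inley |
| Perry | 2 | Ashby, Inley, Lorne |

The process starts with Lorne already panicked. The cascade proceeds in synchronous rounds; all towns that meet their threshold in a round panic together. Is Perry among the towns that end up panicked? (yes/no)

Round 1 — Lorne panics (initial).
Round 2 — checking thresholds:
  Inley: 1 of 3 neighbours ≥ 1, panics.
  Perry: 1 of 3 neighbours < 2, holds.
Round 3 — checking thresholds:
  Oakham: 1 of 2 neighbours < 2, holds.
  Perry: 2 of 3 neighbours ≥ 2, panics.
Round 4 — checking thresholds:
  Ashby: 1 of 1 neighbours ≥ 1, panics.
  Oakham: 1 of 2 neighbours < 2, holds.
Round 5 — no new panics; cascade stops.

yes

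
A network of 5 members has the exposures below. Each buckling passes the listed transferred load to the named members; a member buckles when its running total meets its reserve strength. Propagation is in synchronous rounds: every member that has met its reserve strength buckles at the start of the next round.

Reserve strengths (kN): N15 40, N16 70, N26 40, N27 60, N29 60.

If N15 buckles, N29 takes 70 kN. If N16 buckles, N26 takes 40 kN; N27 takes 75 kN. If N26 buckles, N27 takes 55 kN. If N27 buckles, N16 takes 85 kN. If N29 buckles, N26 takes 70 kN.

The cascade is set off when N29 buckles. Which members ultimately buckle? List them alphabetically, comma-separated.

N26, N29

Round 1 — N29 buckles (initial).
  N26: +70 → 70 ≥ 40
Round 2 — N26 buckles.
  N27: +55 → 55 < 60
No further bucklings.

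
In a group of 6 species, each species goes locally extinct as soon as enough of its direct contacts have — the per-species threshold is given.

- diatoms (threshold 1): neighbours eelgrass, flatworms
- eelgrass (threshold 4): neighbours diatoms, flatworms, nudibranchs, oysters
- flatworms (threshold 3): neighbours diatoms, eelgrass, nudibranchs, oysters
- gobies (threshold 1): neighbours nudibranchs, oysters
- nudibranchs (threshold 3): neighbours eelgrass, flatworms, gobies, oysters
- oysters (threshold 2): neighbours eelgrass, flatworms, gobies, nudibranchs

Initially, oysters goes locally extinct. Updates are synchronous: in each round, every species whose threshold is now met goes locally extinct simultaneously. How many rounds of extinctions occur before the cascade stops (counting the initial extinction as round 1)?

2

Round 1 — oysters goes locally extinct (initial).
Round 2 — checking thresholds:
  eelgrass: 1 of 4 neighbours < 4, not yet.
  flatworms: 1 of 4 neighbours < 3, not yet.
  gobies: 1 of 2 neighbours ≥ 1, goes locally extinct.
  nudibranchs: 1 of 4 neighbours < 3, not yet.
Round 3 — no new extinctions; cascade stops.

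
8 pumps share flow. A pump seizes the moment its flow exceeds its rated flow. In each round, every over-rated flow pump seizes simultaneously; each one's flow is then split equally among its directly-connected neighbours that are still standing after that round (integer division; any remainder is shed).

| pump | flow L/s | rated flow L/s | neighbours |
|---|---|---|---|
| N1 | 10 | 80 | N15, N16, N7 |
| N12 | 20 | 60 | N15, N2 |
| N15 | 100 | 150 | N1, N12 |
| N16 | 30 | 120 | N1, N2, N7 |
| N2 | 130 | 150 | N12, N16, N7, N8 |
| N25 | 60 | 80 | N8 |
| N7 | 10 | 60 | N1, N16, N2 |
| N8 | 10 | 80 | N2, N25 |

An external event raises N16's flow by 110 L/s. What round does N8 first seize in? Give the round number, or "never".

Round 1 — N16 at 140 > 120. N16 seizes.
  N16 sheds 140 L/s to N1, N2, N7: 46 each (2 lost).
    N1: 10+46 = 56 ≤ 80
    N2: 130+46 = 176 > 150
    N7: 10+46 = 56 ≤ 60
Round 2 — N2 seizes.
  N2 sheds 176 L/s to N12, N7, N8: 58 each (2 lost).
    N12: 20+58 = 78 > 60
    N7: 56+58 = 114 > 60
    N8: 10+58 = 68 ≤ 80
Round 3 — N12, N7 seize.
  N12 sheds 78 L/s to N15: 78 each.
    N15: 100+78 = 178 > 150
  N7 sheds 114 L/s to N1: 114 each.
    N1: 56+114 = 170 > 80
Round 4 — N1, N15 seize.
  N1 sheds 170 L/s: no online neighbours, lost.
  N15 sheds 178 L/s: no online neighbours, lost.
No further seizures.

never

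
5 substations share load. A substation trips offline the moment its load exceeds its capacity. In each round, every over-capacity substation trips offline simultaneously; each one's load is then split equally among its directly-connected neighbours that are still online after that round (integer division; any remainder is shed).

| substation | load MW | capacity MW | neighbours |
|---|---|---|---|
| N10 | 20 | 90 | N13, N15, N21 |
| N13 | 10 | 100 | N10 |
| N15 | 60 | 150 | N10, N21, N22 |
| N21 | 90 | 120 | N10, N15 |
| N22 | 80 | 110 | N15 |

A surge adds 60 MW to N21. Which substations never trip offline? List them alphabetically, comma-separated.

Round 1 — N21 at 150 > 120. N21 trips offline.
  N21 sheds 150 MW to N10, N15: 75 each.
    N10: 20+75 = 95 > 90
    N15: 60+75 = 135 ≤ 150
Round 2 — N10 trips offline.
  N10 sheds 95 MW to N13, N15: 47 each (1 lost).
    N13: 10+47 = 57 ≤ 100
    N15: 135+47 = 182 > 150
Round 3 — N15 trips offline.
  N15 sheds 182 MW to N22: 182 each.
    N22: 80+182 = 262 > 110
Round 4 — N22 trips offline.
  N22 sheds 262 MW: no online neighbours, lost.
No further trips.

N13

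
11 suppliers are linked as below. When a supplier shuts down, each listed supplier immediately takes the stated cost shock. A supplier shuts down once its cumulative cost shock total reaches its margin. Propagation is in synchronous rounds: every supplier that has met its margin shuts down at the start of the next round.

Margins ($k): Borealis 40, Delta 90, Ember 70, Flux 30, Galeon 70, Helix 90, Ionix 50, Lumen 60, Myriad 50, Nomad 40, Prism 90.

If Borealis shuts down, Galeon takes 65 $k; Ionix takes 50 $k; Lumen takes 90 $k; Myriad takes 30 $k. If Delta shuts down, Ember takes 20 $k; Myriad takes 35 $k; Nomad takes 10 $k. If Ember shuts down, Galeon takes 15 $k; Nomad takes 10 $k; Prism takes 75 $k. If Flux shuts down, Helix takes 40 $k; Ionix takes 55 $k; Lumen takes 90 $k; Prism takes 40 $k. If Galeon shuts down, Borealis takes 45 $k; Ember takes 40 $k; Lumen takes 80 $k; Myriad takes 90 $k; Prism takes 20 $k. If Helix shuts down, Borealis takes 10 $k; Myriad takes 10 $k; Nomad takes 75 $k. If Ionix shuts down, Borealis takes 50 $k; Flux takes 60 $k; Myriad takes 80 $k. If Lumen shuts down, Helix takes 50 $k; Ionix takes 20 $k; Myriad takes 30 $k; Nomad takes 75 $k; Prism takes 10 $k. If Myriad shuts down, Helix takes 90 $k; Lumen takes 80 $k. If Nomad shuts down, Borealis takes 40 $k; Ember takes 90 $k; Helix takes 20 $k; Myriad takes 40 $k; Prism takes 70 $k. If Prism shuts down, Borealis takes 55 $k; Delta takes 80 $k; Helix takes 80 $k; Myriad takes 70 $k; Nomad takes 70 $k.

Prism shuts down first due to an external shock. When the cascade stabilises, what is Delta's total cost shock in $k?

Round 1 — Prism shuts down (initial).
  Borealis: +55 → 55 ≥ 40
  Delta: +80 → 80 < 90
  Helix: +80 → 80 < 90
  Myriad: +70 → 70 ≥ 50
  Nomad: +70 → 70 ≥ 40
Round 2 — Borealis, Myriad, Nomad shut down.
  Ember: +90 → 90 ≥ 70
  Galeon: +65 → 65 < 70
  Helix: +90+20 → 190 ≥ 90
  Ionix: +50 → 50 ≥ 50
  Lumen: +90+80 → 170 ≥ 60
Round 3 — Ember, Helix, Ionix, Lumen shut down.
  Flux: +60 → 60 ≥ 30
  Galeon: +15 → 80 ≥ 70
Round 4 — Flux, Galeon shut down.
No further shutdowns.

80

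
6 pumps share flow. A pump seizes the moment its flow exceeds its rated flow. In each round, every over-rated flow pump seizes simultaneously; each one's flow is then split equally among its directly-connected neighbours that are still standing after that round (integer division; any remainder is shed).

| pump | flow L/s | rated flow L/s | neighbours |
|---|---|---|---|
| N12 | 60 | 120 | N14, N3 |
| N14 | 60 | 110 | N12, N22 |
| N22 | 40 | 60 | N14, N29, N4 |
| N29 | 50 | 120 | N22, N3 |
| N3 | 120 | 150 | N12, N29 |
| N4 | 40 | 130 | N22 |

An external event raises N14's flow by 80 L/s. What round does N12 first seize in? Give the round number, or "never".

Round 1 — N14 at 140 > 110. N14 seizes.
  N14 sheds 140 L/s to N12, N22: 70 each.
    N12: 60+70 = 130 > 120
    N22: 40+70 = 110 > 60
Round 2 — N12, N22 seize.
  N12 sheds 130 L/s to N3: 130 each.
    N3: 120+130 = 250 > 150
  N22 sheds 110 L/s to N29, N4: 55 each.
    N29: 50+55 = 105 ≤ 120
    N4: 40+55 = 95 ≤ 130
Round 3 — N3 seizes.
  N3 sheds 250 L/s to N29: 250 each.
    N29: 105+250 = 355 > 120
Round 4 — N29 seizes.
  N29 sheds 355 L/s: no online neighbours, lost.
No further seizures.

2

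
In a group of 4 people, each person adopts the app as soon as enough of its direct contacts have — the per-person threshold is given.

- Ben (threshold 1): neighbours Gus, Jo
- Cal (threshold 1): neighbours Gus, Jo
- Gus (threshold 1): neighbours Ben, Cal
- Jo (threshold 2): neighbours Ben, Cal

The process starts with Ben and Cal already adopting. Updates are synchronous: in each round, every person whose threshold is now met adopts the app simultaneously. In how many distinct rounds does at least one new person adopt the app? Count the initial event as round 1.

Round 1 — Ben, Cal adopt the app (initial).
Round 2 — checking thresholds:
  Gus: 2 of 2 neighbours ≥ 1, adopts the app.
  Jo: 2 of 2 neighbours ≥ 2, adopts the app.
Round 3 — no new adoptions; cascade stops.

2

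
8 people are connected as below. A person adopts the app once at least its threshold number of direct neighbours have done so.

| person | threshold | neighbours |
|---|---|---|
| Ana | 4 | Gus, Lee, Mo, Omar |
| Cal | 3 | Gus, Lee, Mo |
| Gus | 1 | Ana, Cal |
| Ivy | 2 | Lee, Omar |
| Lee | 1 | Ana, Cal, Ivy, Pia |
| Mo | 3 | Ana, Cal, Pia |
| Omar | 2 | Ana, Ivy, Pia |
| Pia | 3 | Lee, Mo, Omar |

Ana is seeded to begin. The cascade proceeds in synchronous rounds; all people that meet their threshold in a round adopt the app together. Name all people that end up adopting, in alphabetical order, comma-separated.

Round 1 — Ana adopts the app (initial).
Round 2 — checking thresholds:
  Gus: 1 of 2 neighbours ≥ 1, adopts the app.
  Lee: 1 of 4 neighbours ≥ 1, adopts the app.
  Mo: 1 of 3 neighbours < 3, not yet.
  Omar: 1 of 3 neighbours < 2, not yet.
Round 3 — no new adoptions; cascade stops.

Ana, Gus, Lee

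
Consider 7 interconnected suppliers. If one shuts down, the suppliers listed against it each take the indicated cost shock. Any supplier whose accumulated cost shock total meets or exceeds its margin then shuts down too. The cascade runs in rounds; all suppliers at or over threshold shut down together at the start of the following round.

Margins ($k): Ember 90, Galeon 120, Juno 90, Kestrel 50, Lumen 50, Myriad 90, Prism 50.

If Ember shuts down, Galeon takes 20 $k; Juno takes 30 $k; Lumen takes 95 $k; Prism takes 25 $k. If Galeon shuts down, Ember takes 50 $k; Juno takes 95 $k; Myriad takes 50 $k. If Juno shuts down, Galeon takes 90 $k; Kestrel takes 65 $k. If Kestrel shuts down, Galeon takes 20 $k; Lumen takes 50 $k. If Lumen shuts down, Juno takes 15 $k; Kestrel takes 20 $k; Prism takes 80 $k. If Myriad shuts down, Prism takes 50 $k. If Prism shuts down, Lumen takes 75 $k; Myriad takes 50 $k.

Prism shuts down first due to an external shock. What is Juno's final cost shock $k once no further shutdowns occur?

Round 1 — Prism shuts down (initial).
  Lumen: +75 → 75 ≥ 50
  Myriad: +50 → 50 < 90
Round 2 — Lumen shuts down.
  Juno: +15 → 15 < 90
  Kestrel: +20 → 20 < 50
No further shutdowns.

15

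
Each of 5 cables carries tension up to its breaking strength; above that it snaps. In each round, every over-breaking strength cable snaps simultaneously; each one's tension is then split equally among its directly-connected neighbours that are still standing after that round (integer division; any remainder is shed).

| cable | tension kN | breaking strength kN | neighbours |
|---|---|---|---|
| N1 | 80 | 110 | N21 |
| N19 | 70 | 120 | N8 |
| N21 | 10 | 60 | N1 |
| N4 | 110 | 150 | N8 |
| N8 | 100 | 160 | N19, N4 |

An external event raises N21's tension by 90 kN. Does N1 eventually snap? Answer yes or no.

yes

Round 1 — N21 at 100 > 60. N21 snaps.
  N21 sheds 100 kN to N1: 100 each.
    N1: 80+100 = 180 > 110
Round 2 — N1 snaps.
  N1 sheds 180 kN: no online neighbours, lost.
No further breaks.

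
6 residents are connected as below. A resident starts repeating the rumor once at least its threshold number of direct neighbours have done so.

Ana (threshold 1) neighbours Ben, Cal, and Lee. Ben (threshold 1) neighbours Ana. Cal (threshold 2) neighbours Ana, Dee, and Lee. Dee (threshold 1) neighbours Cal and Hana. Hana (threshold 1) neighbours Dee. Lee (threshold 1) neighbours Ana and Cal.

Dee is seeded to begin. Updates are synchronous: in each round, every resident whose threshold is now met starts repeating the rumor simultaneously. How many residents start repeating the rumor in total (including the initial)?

2

Round 1 — Dee starts repeating the rumor (initial).
Round 2 — checking thresholds:
  Cal: 1 of 3 neighbours < 2, holds.
  Hana: 1 of 1 neighbours ≥ 1, starts repeating the rumor.
Round 3 — no new spreads; cascade stops.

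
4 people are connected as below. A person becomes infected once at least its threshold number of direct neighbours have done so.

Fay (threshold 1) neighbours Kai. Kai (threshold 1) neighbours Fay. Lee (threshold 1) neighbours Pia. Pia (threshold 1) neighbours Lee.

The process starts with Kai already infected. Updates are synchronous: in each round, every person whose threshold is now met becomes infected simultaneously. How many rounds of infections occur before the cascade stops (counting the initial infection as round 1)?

2

Round 1 — Kai becomes infected (initial).
Round 2 — checking thresholds:
  Fay: 1 of 1 neighbours ≥ 1, becomes infected.
Round 3 — no new infections; cascade stops.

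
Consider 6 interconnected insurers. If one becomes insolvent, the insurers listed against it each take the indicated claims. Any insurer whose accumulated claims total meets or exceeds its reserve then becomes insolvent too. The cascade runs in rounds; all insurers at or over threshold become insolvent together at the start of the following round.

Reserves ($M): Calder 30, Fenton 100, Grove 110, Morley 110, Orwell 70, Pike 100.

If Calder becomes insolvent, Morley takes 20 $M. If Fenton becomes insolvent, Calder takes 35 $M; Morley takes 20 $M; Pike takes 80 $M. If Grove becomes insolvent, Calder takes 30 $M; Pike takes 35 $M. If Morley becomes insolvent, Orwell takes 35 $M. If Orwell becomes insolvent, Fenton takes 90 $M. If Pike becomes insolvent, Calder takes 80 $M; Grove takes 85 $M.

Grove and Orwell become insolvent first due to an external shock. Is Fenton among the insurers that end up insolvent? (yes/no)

no

Round 1 — Grove, Orwell become insolvent (initial).
  Calder: +30 → 30 ≥ 30
  Fenton: +90 → 90 < 100
  Pike: +35 → 35 < 100
Round 2 — Calder becomes insolvent.
  Morley: +20 → 20 < 110
No further insolvencies.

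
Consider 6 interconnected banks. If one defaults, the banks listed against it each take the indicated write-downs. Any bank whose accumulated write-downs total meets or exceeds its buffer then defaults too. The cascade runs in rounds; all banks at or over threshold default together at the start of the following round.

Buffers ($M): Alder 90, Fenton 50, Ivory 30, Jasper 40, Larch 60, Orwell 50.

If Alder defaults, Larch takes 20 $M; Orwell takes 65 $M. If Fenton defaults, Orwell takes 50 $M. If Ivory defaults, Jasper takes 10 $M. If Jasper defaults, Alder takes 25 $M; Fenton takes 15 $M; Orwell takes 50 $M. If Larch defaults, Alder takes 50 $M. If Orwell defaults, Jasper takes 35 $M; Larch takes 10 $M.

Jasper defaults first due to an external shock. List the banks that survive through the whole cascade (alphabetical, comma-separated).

Alder, Fenton, Ivory, Larch

Round 1 — Jasper defaults (initial).
  Alder: +25 → 25 < 90
  Fenton: +15 → 15 < 50
  Orwell: +50 → 50 ≥ 50
Round 2 — Orwell defaults.
  Larch: +10 → 10 < 60
No further defaults.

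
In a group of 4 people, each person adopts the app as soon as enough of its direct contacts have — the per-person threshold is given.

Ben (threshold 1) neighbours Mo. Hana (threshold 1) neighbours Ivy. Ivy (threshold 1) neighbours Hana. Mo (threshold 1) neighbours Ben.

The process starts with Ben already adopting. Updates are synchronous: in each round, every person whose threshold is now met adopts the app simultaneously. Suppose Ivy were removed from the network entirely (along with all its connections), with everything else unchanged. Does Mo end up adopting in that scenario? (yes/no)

With Ivy removed:
Round 1 — Ben adopts the app (initial).
Round 2 — checking thresholds:
  Mo: 1 of 1 neighbours ≥ 1, adopts the app.
Round 3 — no new adoptions; cascade stops.

yes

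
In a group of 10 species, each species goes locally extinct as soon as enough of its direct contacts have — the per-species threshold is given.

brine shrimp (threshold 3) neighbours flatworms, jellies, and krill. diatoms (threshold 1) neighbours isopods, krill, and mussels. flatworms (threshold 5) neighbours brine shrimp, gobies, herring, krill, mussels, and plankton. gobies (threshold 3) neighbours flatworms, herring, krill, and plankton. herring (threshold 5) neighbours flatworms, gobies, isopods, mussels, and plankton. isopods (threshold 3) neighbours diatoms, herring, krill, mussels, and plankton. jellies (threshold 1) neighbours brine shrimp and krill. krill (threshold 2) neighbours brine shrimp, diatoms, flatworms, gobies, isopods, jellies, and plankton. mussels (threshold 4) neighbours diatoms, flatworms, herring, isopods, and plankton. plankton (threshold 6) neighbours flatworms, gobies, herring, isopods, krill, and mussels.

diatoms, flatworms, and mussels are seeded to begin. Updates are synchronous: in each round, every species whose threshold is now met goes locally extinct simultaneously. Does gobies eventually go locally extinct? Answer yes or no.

no

Round 1 — diatoms, flatworms, mussels go locally extinct (initial).
Round 2 — checking thresholds:
  brine shrimp: 1 of 3 neighbours < 3, holds.
  gobies: 1 of 4 neighbours < 3, holds.
  herring: 2 of 5 neighbours < 5, holds.
  isopods: 2 of 5 neighbours < 3, holds.
  krill: 2 of 7 neighbours ≥ 2, goes locally extinct.
  plankton: 2 of 6 neighbours < 6, holds.
Round 3 — checking thresholds:
  brine shrimp: 2 of 3 neighbours < 3, holds.
  gobies: 2 of 4 neighbours < 3, holds.
  herring: 2 of 5 neighbours < 5, holds.
  isopods: 3 of 5 neighbours ≥ 3, goes locally extinct.
  jellies: 1 of 2 neighbours ≥ 1, goes locally extinct.
  plankton: 3 of 6 neighbours < 6, holds.
Round 4 — checking thresholds:
  brine shrimp: 3 of 3 neighbours ≥ 3, goes locally extinct.
  gobies: 2 of 4 neighbours < 3, holds.
  herring: 3 of 5 neighbours < 5, holds.
  plankton: 4 of 6 neighbours < 6, holds.
Round 5 — no new extinctions; cascade stops.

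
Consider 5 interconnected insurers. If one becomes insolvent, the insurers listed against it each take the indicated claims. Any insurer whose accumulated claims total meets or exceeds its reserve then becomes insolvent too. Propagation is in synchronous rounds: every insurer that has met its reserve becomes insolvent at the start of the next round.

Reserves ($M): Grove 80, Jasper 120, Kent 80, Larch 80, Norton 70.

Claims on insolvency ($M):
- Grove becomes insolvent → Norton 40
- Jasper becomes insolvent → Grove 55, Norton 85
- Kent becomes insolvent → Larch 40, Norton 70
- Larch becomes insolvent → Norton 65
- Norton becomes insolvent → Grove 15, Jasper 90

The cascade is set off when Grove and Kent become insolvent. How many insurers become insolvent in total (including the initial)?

3

Round 1 — Grove, Kent become insolvent (initial).
  Larch: +40 → 40 < 80
  Norton: +40+70 → 110 ≥ 70
Round 2 — Norton becomes insolvent.
  Jasper: +90 → 90 < 120
No further insolvencies.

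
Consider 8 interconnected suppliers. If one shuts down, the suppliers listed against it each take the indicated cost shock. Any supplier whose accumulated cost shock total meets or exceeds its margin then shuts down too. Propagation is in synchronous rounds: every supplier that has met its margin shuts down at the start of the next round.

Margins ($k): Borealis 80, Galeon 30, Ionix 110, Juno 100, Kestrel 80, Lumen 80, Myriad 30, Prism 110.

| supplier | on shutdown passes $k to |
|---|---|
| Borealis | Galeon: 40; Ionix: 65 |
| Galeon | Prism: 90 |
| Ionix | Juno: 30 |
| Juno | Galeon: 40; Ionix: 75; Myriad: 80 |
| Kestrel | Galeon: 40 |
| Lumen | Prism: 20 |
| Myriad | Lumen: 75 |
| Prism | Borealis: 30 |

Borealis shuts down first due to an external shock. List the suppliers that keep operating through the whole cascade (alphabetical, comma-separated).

Round 1 — Borealis shuts down (initial).
  Galeon: +40 → 40 ≥ 30
  Ionix: +65 → 65 < 110
Round 2 — Galeon shuts down.
  Prism: +90 → 90 < 110
No further shutdowns.

Ionix, Juno, Kestrel, Lumen, Myriad, Prism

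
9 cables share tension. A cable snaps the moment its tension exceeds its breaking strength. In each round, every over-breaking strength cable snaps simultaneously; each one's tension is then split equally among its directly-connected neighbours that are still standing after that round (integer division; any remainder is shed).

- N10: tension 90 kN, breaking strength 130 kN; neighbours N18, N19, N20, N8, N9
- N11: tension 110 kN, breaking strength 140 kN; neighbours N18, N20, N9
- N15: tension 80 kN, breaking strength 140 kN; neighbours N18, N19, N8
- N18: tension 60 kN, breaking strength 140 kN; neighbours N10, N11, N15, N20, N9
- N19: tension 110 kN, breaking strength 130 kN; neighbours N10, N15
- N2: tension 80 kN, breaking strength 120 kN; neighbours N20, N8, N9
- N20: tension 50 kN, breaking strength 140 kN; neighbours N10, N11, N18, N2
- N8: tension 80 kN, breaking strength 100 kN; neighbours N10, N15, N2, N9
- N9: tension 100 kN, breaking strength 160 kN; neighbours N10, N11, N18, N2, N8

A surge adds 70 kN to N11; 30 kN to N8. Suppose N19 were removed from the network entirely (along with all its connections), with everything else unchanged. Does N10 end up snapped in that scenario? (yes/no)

yes

With N19 removed:
Round 1 — N11 at 180 > 140; N8 at 110 > 100. N11, N8 snap.
  N11 sheds 180 kN to N18, N20, N9: 60 each.
    N18: 60+60 = 120 ≤ 140
    N20: 50+60 = 110 ≤ 140
    N9: 100+60 = 160 ≤ 160
  N8 sheds 110 kN to N10, N15, N2, N9: 27 each (2 lost).
    N10: 90+27 = 117 ≤ 130
    N15: 80+27 = 107 ≤ 140
    N2: 80+27 = 107 ≤ 120
    N9: 160+27 = 187 > 160
Round 2 — N9 snaps.
  N9 sheds 187 kN to N10, N18, N2: 62 each (1 lost).
    N10: 117+62 = 179 > 130
    N18: 120+62 = 182 > 140
    N2: 107+62 = 169 > 120
Round 3 — N10, N18, N2 snap.
  N10 sheds 179 kN to N20: 179 each.
    N20: 110+179 = 289 > 140
  N18 sheds 182 kN to N15, N20: 91 each.
    N15: 107+91 = 198 > 140
    N20: 289+91 = 380 > 140
  N2 sheds 169 kN to N20: 169 each.
    N20: 380+169 = 549 > 140
Round 4 — N15, N20 snap.
  N15 sheds 198 kN: no online neighbours, lost.
  N20 sheds 549 kN: no online neighbours, lost.
No further breaks.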